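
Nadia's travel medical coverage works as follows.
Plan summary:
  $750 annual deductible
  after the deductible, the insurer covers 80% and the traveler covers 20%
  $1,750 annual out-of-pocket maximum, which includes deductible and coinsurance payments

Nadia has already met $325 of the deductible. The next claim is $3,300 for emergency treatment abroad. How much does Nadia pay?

$325 of the $750 deductible is already met, leaving $425.
The remaining $2,875 (= $3,300 − $425) moves to coinsurance.
Coinsurance: $2,875 × 20% = $575.
So the traveler owes $425 + $575 = $1,000 before any cap.
Total out-of-pocket so far would be $325 + $1,000 = $1,325, below the $1,750 cap — no reduction.

$1,000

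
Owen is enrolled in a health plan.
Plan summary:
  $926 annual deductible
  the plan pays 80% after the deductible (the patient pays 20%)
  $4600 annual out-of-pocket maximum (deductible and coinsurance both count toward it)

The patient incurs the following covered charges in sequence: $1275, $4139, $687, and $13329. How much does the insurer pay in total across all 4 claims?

$14830

Claim 1 ($1275): deductible takes $926, $349 remains; 20% of $349 = $69.80. Cost to patient: $995.80. OOP to date $995.80. Plan pays $1275 − $995.80 = $279.20.
Claim 2 ($4139): deductible already satisfied, so patient's share is 20% × $4139 = $827.80. Patient owes $827.80 (running OOP $1823.60). Plan pays $4139 − $827.80 = $3311.20.
Claim 3 ($687): deductible met; 20% of $687 = $137.40. Patient owes $137.40 (running OOP $1961). Insurer: $687 − $137.40 = $549.60.
Claim 4 ($13329): deductible met; 20% of $13329 = $2665.80. OOP would hit $4626.80 > $4600, so the cap limits the patient to $4600 − $1961 = $2639. Insurer: $13329 − $2639 = $10690.
Insurer total: $279.20 + $3311.20 + $549.60 + $10690 = $14830.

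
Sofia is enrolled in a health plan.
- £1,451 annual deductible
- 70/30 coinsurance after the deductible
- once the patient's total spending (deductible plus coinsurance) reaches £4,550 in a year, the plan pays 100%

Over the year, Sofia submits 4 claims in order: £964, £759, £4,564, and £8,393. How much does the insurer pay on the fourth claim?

Claim 1 (£964): fully absorbed by the deductible. Patient pays £964; OOP now £964. Insurer: £964 − £964 = £0.
Claim 2 (£759): £487 finishes the deductible; £272 goes to coinsurance; 30% of £272 = £81.60. Cost to patient: £568.60. OOP to date £1,532.60. Plan pays £759 − £568.60 = £190.40.
Claim 3 (£4,564): 30% coinsurance on £4,564 = £1,369.20. Patient pays £1,369.20; OOP now £2,901.80. Plan pays £4,564 − £1,369.20 = £3,194.80.
Claim 4 (£8,393): 30% coinsurance on £8,393 = £2,517.90. Adding that to £2,901.80 gives £5,419.70, past the £4,550 cap; patient pays only £4,550 − £2,901.80 = £1,648.20. Plan pays £8,393 − £1,648.20 = £6,744.80.

£6,744.80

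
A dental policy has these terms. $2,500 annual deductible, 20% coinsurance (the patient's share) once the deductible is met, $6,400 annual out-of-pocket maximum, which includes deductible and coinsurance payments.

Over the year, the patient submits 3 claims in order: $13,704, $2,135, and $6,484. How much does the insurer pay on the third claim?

Bill 1, $13,704: deductible takes $2,500, $11,204 remains; patient's 20% is $2,240.80. Patient owes $4,740.80 (running OOP $4,740.80). Plan pays $13,704 − $4,740.80 = $8,963.20.
Bill 2, $2,135: deductible met; 20% of $2,135 = $427. Patient owes $427 (running OOP $5,167.80). Insurer: $2,135 − $427 = $1,708.
Bill 3, $6,484: 20% coinsurance on $6,484 = $1,296.80. Adding that to $5,167.80 gives $6,464.60, past the $6,400 cap; patient pays only $6,400 − $5,167.80 = $1,232.20. Plan pays $6,484 − $1,232.20 = $5,251.80.

$5,251.80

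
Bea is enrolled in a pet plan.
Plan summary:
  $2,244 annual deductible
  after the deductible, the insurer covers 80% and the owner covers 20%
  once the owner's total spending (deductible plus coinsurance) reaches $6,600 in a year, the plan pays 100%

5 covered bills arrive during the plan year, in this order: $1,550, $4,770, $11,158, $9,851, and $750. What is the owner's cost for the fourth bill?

$1,309.20

Claim 1 — $1,550: entire amount goes to the deductible. Cost to owner: $1,550. OOP to date $1,550.
Claim 2 — $4,770: $694 to deductible, leaving $4,076; coinsurance $4,076 × 20% = $815.20. Owner owes $1,509.20 (running OOP $3,059.20).
Claim 3 — $11,158: 20% coinsurance on $11,158 = $2,231.60. Owner pays $2,231.60; OOP now $5,290.80.
Claim 4 — $9,851: 20% coinsurance on $9,851 = $1,970.20. Adding that to $5,290.80 gives $7,261, past the $6,600 cap; owner pays only $6,600 − $5,290.80 = $1,309.20.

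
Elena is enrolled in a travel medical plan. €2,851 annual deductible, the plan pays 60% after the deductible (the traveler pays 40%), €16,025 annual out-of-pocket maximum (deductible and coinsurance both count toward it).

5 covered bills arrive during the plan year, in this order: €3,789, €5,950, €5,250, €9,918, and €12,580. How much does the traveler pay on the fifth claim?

#1 (€3,789): €2,851 finishes the deductible; €938 goes to coinsurance; coinsurance €938 × 40% = €375.20. Traveler owes €3,226.20 (running OOP €3,226.20).
#2 (€5,950): deductible met; 40% of €5,950 = €2,380. Traveler pays €2,380; OOP now €5,606.20.
#3 (€5,250): 40% coinsurance on €5,250 = €2,100. Traveler pays €2,100; OOP now €7,706.20.
#4 (€9,918): deductible already satisfied, so traveler's share is 40% × €9,918 = €3,967.20. Traveler pays €3,967.20; OOP now €11,673.40.
#5 (€12,580): deductible already satisfied, so traveler's share is 40% × €12,580 = €5,032. That would push OOP to €16,705.40, over the €16,025 cap, so traveler pays €16,025 − €11,673.40 = €4,351.60.

€4,351.60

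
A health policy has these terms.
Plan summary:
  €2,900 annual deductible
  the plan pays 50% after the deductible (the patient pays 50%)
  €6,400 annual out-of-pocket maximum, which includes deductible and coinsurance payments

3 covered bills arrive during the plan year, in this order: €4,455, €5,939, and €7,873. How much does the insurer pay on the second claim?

Claim 1 (€4,455): €2,900 to deductible, leaving €1,555; patient's 50% is €777.50. Patient pays €3,677.50; OOP now €3,677.50. Insurer: €4,455 − €3,677.50 = €777.50.
Claim 2 (€5,939): deductible already satisfied, so patient's share is 50% × €5,939 = €2,969.50. Adding that to €3,677.50 gives €6,647, past the €6,400 cap; patient pays only €6,400 − €3,677.50 = €2,722.50. Insurer: €5,939 − €2,722.50 = €3,216.50.

€3,216.50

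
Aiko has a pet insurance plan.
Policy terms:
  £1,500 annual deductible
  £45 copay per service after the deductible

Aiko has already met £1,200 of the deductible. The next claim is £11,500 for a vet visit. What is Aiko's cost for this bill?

Remaining deductible: £1,500 − £1,200 = £300.
That leaves £11,500 − £300 = £11,200 for the copay.
Copay on this service: £45.
Owner responsibility: £300 + £45 = £345.

£345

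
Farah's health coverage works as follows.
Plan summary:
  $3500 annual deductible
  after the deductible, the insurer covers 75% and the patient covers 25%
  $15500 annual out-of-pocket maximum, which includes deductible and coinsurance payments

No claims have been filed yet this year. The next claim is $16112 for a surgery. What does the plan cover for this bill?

Nothing has been paid toward the $3500 deductible, so the first $3500 of this charge is applied there.
After the $3500 deductible portion, $16112 − $3500 = $12612 is subject to coinsurance.
Coinsurance: $12612 × 25% = $3153.
That puts the patient's cost at $3500 + $3153 = $6653 before any cap.
Year-to-date out-of-pocket becomes $0 + $6653 = $6653, still under the $15500 maximum, so no cap applies.
The insurer covers the remainder: $16112 − $6653 = $9459.

$9459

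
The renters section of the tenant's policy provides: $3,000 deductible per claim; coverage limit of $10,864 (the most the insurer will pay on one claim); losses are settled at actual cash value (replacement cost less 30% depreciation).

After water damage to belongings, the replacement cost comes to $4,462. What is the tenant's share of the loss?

Actual cash value after 30% depreciation: $4,462 × 70% = $3,123.40.
Subtract the deductible: $3,123.40 − $3,000 = $123.40.
$123.40 ≤ $10,864, so the limit doesn't bind; insurer pays $123.40.
Out of pocket: $4,462 − $123.40 = $4,338.60.

$4,338.60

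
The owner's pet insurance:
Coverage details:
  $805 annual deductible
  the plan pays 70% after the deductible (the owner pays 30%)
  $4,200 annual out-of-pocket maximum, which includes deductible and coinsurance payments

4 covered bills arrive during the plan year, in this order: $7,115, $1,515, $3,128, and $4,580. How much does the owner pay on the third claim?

$938.40

Claim 1 — $7,115: $805 finishes the deductible; $6,310 goes to coinsurance; 30% of $6,310 = $1,893. Owner owes $2,698 (running OOP $2,698).
Claim 2 — $1,515: deductible met; 30% of $1,515 = $454.50. Owner owes $454.50 (running OOP $3,152.50).
Claim 3 — $3,128: deductible met; 30% of $3,128 = $938.40. Cost to owner: $938.40. OOP to date $4,090.90.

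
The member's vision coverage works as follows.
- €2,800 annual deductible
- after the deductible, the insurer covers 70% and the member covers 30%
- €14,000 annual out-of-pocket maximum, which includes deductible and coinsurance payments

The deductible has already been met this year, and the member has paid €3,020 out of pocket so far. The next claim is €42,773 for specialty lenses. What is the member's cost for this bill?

The deductible is already satisfied, so the full bill goes to coinsurance.
30% of €42,773 = €12,831.90 falls to the member.
Adding €12,831.90 to the €3,020 already spent would give €15,851.90, which exceeds the €14,000 cap; the member pays just €14,000 − €3,020 = €10,980.

€10,980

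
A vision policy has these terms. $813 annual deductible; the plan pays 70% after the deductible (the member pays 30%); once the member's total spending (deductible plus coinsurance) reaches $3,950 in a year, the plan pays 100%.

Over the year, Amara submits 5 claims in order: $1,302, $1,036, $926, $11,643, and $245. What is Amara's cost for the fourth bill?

Bill 1, $1,302: deductible takes $813, $489 remains; member's 30% is $146.70. Member pays $959.70; OOP now $959.70.
Bill 2, $1,036: 30% coinsurance on $1,036 = $310.80. Member pays $310.80; OOP now $1,270.50.
Bill 3, $926: deductible already satisfied, so member's share is 30% × $926 = $277.80. Cost to member: $277.80. OOP to date $1,548.30.
Bill 4, $11,643: deductible already satisfied, so member's share is 30% × $11,643 = $3,492.90. OOP would hit $5,041.20 > $3,950, so the cap limits the member to $3,950 − $1,548.30 = $2,401.70.

$2,401.70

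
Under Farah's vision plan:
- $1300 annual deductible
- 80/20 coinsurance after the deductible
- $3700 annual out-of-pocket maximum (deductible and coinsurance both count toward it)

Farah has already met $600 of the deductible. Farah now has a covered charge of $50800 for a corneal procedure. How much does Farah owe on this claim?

$3100

Deductible still to meet: $1300 − $600 = $700.
The remaining $50100 (= $50800 − $700) moves to coinsurance.
Coinsurance: $50100 × 20% = $10020.
That puts the member's cost at $700 + $10020 = $10720 before any cap.
That would bring total out-of-pocket to $11320, past the $3700 cap. The member is capped at $3700 − $600 = $3100 on this claim.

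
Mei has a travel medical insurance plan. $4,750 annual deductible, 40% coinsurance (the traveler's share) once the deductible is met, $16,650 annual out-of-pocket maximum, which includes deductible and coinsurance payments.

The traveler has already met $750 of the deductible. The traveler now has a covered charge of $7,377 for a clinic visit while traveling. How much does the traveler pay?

$750 of the $4,750 deductible is already met, leaving $4,000.
That leaves $7,377 − $4,000 = $3,377 for coinsurance.
40% of $3,377 = $1,350.80 falls to the traveler.
So the traveler owes $4,000 + $1,350.80 = $5,350.80 before any cap.
Total out-of-pocket so far would be $750 + $5,350.80 = $6,100.80, below the $16,650 cap — no reduction.

$5,350.80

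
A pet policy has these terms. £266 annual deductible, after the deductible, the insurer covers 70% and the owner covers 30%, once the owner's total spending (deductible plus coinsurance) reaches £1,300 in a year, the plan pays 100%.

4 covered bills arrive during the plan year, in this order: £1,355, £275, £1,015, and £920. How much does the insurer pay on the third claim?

£710.50

#1 (£1,355): deductible takes £266, £1,089 remains; coinsurance £1,089 × 30% = £326.70. Owner owes £592.70 (running OOP £592.70). Insurer: £1,355 − £592.70 = £762.30.
#2 (£275): 30% coinsurance on £275 = £82.50. Cost to owner: £82.50. OOP to date £675.20. Insurer: £275 − £82.50 = £192.50.
#3 (£1,015): deductible met; 30% of £1,015 = £304.50. Owner pays £304.50; OOP now £979.70. Insurer: £1,015 − £304.50 = £710.50.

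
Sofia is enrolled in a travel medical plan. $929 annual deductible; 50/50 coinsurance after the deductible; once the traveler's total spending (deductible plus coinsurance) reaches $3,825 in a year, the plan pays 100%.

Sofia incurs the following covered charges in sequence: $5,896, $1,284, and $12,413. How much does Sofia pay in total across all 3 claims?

$3,825

Bill 1, $5,896: deductible takes $929, $4,967 remains; traveler's 50% is $2,483.50. Traveler owes $3,412.50 (running OOP $3,412.50).
Bill 2, $1,284: deductible already satisfied, so traveler's share is 50% × $1,284 = $642. That would push OOP to $4,054.50, over the $3,825 cap, so traveler pays $3,825 − $3,412.50 = $412.50.
Bill 3, $12,413: deductible already satisfied, so traveler's share is 50% × $12,413 = $6,206.50. OOP would hit $10,031.50 > $3,825, so the cap limits the traveler to $3,825 − $3,825 = $0.
Total paid by the traveler: $3,412.50 + $412.50 + $0 = $3,825.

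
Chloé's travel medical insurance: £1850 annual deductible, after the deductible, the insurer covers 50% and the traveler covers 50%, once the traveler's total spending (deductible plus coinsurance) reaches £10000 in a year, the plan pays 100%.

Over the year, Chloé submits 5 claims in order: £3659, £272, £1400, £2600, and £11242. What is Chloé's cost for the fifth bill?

£5109.50

#1 (£3659): £1850 to deductible, leaving £1809; 50% of £1809 = £904.50. Traveler pays £2754.50; OOP now £2754.50.
#2 (£272): deductible met; 50% of £272 = £136. Cost to traveler: £136. OOP to date £2890.50.
#3 (£1400): deductible already satisfied, so traveler's share is 50% × £1400 = £700. Traveler owes £700 (running OOP £3590.50).
#4 (£2600): deductible met; 50% of £2600 = £1300. Traveler pays £1300; OOP now £4890.50.
#5 (£11242): deductible met; 50% of £11242 = £5621. That would push OOP to £10511.50, over the £10000 cap, so traveler pays £10000 − £4890.50 = £5109.50.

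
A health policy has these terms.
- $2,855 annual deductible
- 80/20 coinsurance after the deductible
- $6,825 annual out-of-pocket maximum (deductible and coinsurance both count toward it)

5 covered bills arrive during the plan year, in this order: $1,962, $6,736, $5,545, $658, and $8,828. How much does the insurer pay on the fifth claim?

$7,267.20

Claim 1 ($1,962): all of it applies to the deductible. Patient pays $1,962; OOP now $1,962. Plan pays $1,962 − $1,962 = $0.
Claim 2 ($6,736): $893 to deductible, leaving $5,843; patient's 20% is $1,168.60. Patient pays $2,061.60; OOP now $4,023.60. Plan pays $6,736 − $2,061.60 = $4,674.40.
Claim 3 ($5,545): deductible met; 20% of $5,545 = $1,109. Patient owes $1,109 (running OOP $5,132.60). Insurer: $5,545 − $1,109 = $4,436.
Claim 4 ($658): deductible already satisfied, so patient's share is 20% × $658 = $131.60. Cost to patient: $131.60. OOP to date $5,264.20. Plan pays $658 − $131.60 = $526.40.
Claim 5 ($8,828): deductible met; 20% of $8,828 = $1,765.60. OOP would hit $7,029.80 > $6,825, so the cap limits the patient to $6,825 − $5,264.20 = $1,560.80. Plan pays $8,828 − $1,560.80 = $7,267.20.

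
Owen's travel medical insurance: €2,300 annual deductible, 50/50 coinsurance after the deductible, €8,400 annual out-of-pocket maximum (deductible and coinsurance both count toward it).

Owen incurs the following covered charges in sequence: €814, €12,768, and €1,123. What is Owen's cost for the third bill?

Bill 1, €814: all of it applies to the deductible. Traveler pays €814; OOP now €814.
Bill 2, €12,768: deductible takes €1,486, €11,282 remains; 50% of €11,282 = €5,641. Traveler pays €7,127; OOP now €7,941.
Bill 3, €1,123: deductible already satisfied, so traveler's share is 50% × €1,123 = €561.50. That would push OOP to €8,502.50, over the €8,400 cap, so traveler pays €8,400 − €7,941 = €459.

€459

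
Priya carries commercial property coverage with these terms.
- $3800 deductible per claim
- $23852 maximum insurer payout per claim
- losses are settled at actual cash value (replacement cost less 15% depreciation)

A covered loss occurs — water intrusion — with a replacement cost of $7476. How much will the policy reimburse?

Depreciate 15%: the covered value is $7476 × 0.85 = $6354.60.
Subtract the deductible: $6354.60 − $3800 = $2554.60.
$2554.60 is within the $23852 limit, so the insurer pays $2554.60.

$2554.60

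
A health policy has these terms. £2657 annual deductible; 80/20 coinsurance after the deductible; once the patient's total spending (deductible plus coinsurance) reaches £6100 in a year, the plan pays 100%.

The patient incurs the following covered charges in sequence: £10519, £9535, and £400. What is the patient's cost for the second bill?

£1870.60

Claim 1 — £10519: deductible takes £2657, £7862 remains; 20% of £7862 = £1572.40. Cost to patient: £4229.40. OOP to date £4229.40.
Claim 2 — £9535: deductible met; 20% of £9535 = £1907. Adding that to £4229.40 gives £6136.40, past the £6100 cap; patient pays only £6100 − £4229.40 = £1870.60.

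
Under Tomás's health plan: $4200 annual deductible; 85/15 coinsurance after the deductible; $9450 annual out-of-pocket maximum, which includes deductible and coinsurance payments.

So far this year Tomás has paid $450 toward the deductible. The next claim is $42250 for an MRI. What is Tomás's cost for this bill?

Remaining deductible: $4200 − $450 = $3750.
After the $3750 deductible portion, $42250 − $3750 = $38500 is subject to coinsurance.
15% of $38500 = $5775 falls to the patient.
So the patient owes $3750 + $5775 = $9525 before any cap.
Year-to-date out-of-pocket would reach $450 + $9525 = $9975, above the $9450 maximum, so the patient pays only $9450 − $450 = $9000.

$9000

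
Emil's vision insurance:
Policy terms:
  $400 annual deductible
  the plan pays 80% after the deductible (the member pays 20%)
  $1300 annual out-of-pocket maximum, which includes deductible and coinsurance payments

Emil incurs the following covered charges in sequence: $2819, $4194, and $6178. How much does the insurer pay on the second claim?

#1 ($2819): deductible takes $400, $2419 remains; 20% of $2419 = $483.80. Cost to member: $883.80. OOP to date $883.80. Insurer: $2819 − $883.80 = $1935.20.
#2 ($4194): deductible met; 20% of $4194 = $838.80. Adding that to $883.80 gives $1722.60, past the $1300 cap; member pays only $1300 − $883.80 = $416.20. Insurer: $4194 − $416.20 = $3777.80.

$3777.80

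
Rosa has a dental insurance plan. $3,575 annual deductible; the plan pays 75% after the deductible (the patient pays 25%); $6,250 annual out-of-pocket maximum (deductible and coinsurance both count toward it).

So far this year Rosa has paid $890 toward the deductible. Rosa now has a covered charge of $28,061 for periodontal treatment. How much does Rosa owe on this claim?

$890 of the $3,575 deductible is already met, leaving $2,685.
After the $2,685 deductible portion, $28,061 − $2,685 = $25,376 is subject to coinsurance.
Coinsurance: $25,376 × 25% = $6,344.
That puts the patient's cost at $2,685 + $6,344 = $9,029 before any cap.
Year-to-date out-of-pocket would reach $890 + $9,029 = $9,919, above the $6,250 maximum, so the patient pays only $6,250 − $890 = $5,360.

$5,360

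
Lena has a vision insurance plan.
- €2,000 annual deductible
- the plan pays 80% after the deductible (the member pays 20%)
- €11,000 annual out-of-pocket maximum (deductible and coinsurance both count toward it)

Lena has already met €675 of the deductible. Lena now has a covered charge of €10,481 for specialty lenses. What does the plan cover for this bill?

€7,324.80

Remaining deductible: €2,000 − €675 = €1,325.
The remaining €9,156 (= €10,481 − €1,325) moves to coinsurance.
Member's 20% share of €9,156 is €1,831.20.
Member responsibility before any cap: €1,325 + €1,831.20 = €3,156.20.
Cumulative spending €675 + €3,156.20 = €3,831.20 stays under the €11,000 maximum.
The insurer covers the remainder: €10,481 − €3,156.20 = €7,324.80.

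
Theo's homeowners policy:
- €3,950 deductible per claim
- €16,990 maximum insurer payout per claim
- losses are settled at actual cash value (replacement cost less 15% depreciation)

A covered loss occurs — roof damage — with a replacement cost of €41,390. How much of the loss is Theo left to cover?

At 15% depreciation, ACV = €41,390 − €6,208.50 = €35,181.50.
Less the €3,950 deductible: €35,181.50 − €3,950 = €31,231.50.
Since €31,231.50 > €16,990, the payout is capped at €16,990.
Homeowner's share is the uncovered remainder: €41,390 − €16,990 = €24,400.

€24,400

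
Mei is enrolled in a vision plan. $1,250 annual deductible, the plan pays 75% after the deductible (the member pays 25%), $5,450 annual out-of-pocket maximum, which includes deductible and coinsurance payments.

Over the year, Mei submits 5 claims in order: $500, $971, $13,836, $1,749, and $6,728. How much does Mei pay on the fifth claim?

$248.50

#1 ($500): entire amount goes to the deductible. Member pays $500; OOP now $500.
#2 ($971): deductible takes $750, $221 remains; 25% of $221 = $55.25. Member pays $805.25; OOP now $1,305.25.
#3 ($13,836): deductible met; 25% of $13,836 = $3,459. Cost to member: $3,459. OOP to date $4,764.25.
#4 ($1,749): deductible met; 25% of $1,749 = $437.25. Cost to member: $437.25. OOP to date $5,201.50.
#5 ($6,728): deductible already satisfied, so member's share is 25% × $6,728 = $1,682. That would push OOP to $6,883.50, over the $5,450 cap, so member pays $5,450 − $5,201.50 = $248.50.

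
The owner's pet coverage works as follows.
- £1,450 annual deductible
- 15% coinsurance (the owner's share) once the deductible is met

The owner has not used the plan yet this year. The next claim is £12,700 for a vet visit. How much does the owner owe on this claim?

Deductible not yet touched, so the first £1,450 of the bill goes to the deductible.
After the £1,450 deductible portion, £12,700 − £1,450 = £11,250 is subject to coinsurance.
15% of £11,250 = £1,687.50 falls to the owner.
So the owner owes £1,450 + £1,687.50 = £3,137.50.

£3,137.50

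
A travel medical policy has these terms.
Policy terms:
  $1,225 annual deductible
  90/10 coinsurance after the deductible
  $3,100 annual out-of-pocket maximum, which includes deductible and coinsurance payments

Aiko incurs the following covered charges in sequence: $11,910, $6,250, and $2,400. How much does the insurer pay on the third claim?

$2,218.50

Claim 1 ($11,910): deductible takes $1,225, $10,685 remains; coinsurance $10,685 × 10% = $1,068.50. Cost to traveler: $2,293.50. OOP to date $2,293.50. Plan pays $11,910 − $2,293.50 = $9,616.50.
Claim 2 ($6,250): 10% coinsurance on $6,250 = $625. Traveler owes $625 (running OOP $2,918.50). Insurer: $6,250 − $625 = $5,625.
Claim 3 ($2,400): deductible already satisfied, so traveler's share is 10% × $2,400 = $240. OOP would hit $3,158.50 > $3,100, so the cap limits the traveler to $3,100 − $2,918.50 = $181.50. Insurer: $2,400 − $181.50 = $2,218.50.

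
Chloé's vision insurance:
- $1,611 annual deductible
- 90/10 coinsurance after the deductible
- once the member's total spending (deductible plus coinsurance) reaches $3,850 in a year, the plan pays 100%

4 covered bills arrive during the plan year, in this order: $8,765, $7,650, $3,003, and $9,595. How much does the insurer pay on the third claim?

Claim 1 ($8,765): $1,611 finishes the deductible; $7,154 goes to coinsurance; member's 10% is $715.40. Member pays $2,326.40; OOP now $2,326.40. Insurer: $8,765 − $2,326.40 = $6,438.60.
Claim 2 ($7,650): deductible already satisfied, so member's share is 10% × $7,650 = $765. Member owes $765 (running OOP $3,091.40). Plan pays $7,650 − $765 = $6,885.
Claim 3 ($3,003): 10% coinsurance on $3,003 = $300.30. Member owes $300.30 (running OOP $3,391.70). Plan pays $3,003 − $300.30 = $2,702.70.

$2,702.70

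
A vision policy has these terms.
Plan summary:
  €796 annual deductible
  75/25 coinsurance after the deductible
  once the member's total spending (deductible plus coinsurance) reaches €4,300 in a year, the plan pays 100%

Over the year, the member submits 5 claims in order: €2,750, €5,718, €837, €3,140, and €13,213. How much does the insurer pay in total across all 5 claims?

Claim 1 — €2,750: deductible takes €796, €1,954 remains; 25% of €1,954 = €488.50. Member owes €1,284.50 (running OOP €1,284.50). Plan pays €2,750 − €1,284.50 = €1,465.50.
Claim 2 — €5,718: deductible already satisfied, so member's share is 25% × €5,718 = €1,429.50. Member owes €1,429.50 (running OOP €2,714). Plan pays €5,718 − €1,429.50 = €4,288.50.
Claim 3 — €837: 25% coinsurance on €837 = €209.25. Cost to member: €209.25. OOP to date €2,923.25. Plan pays €837 − €209.25 = €627.75.
Claim 4 — €3,140: deductible already satisfied, so member's share is 25% × €3,140 = €785. Cost to member: €785. OOP to date €3,708.25. Plan pays €3,140 − €785 = €2,355.
Claim 5 — €13,213: deductible met; 25% of €13,213 = €3,303.25. Adding that to €3,708.25 gives €7,011.50, past the €4,300 cap; member pays only €4,300 − €3,708.25 = €591.75. Plan pays €13,213 − €591.75 = €12,621.25.
Insurer total = bills − member's total = €25,658 − €4,300 = €21,358.

€21,358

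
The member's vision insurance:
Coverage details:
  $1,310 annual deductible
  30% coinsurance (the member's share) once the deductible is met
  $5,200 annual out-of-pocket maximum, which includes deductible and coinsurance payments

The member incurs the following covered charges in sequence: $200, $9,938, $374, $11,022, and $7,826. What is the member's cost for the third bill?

$112.20

Claim 1 — $200: all of it applies to the deductible. Member owes $200 (running OOP $200).
Claim 2 — $9,938: $1,110 finishes the deductible; $8,828 goes to coinsurance; 30% of $8,828 = $2,648.40. Member owes $3,758.40 (running OOP $3,958.40).
Claim 3 — $374: deductible met; 30% of $374 = $112.20. Cost to member: $112.20. OOP to date $4,070.60.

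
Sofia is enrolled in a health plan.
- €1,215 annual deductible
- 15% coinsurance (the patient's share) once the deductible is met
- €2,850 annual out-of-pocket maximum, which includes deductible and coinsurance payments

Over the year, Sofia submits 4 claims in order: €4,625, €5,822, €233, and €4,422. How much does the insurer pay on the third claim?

Bill 1, €4,625: deductible takes €1,215, €3,410 remains; 15% of €3,410 = €511.50. Patient owes €1,726.50 (running OOP €1,726.50). Insurer: €4,625 − €1,726.50 = €2,898.50.
Bill 2, €5,822: deductible already satisfied, so patient's share is 15% × €5,822 = €873.30. Patient pays €873.30; OOP now €2,599.80. Plan pays €5,822 − €873.30 = €4,948.70.
Bill 3, €233: deductible already satisfied, so patient's share is 15% × €233 = €34.95. Patient pays €34.95; OOP now €2,634.75. Plan pays €233 − €34.95 = €198.05.

€198.05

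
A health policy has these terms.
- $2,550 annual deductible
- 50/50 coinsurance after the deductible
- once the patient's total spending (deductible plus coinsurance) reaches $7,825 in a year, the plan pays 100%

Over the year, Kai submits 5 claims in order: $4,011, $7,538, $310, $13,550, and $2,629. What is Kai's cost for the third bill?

$155

Claim 1 ($4,011): $2,550 to deductible, leaving $1,461; patient's 50% is $730.50. Patient owes $3,280.50 (running OOP $3,280.50).
Claim 2 ($7,538): deductible already satisfied, so patient's share is 50% × $7,538 = $3,769. Patient owes $3,769 (running OOP $7,049.50).
Claim 3 ($310): deductible met; 50% of $310 = $155. Patient pays $155; OOP now $7,204.50.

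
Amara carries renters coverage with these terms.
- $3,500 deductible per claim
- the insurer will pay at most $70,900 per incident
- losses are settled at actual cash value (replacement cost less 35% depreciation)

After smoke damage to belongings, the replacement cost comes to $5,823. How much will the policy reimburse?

$284.95

Depreciate 35%: the covered value is $5,823 × 0.65 = $3,784.95.
Less the $3,500 deductible: $3,784.95 − $3,500 = $284.95.
$284.95 ≤ $70,900, so the limit doesn't bind; insurer pays $284.95.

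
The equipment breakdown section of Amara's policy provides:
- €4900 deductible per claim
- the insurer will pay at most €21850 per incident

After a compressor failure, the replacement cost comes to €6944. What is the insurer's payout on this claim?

After the deductible, €6944 − €4900 = €2044 remains.
That's under the €21850 cap, so the insurer reimburses the full €2044.

€2044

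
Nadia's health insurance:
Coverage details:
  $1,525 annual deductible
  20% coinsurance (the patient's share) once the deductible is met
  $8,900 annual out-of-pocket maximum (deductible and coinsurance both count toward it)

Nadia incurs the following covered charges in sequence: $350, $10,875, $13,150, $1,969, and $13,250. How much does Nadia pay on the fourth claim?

#1 ($350): all of it applies to the deductible. Cost to patient: $350. OOP to date $350.
#2 ($10,875): $1,175 finishes the deductible; $9,700 goes to coinsurance; 20% of $9,700 = $1,940. Patient owes $3,115 (running OOP $3,465).
#3 ($13,150): deductible met; 20% of $13,150 = $2,630. Cost to patient: $2,630. OOP to date $6,095.
#4 ($1,969): 20% coinsurance on $1,969 = $393.80. Patient owes $393.80 (running OOP $6,488.80).

$393.80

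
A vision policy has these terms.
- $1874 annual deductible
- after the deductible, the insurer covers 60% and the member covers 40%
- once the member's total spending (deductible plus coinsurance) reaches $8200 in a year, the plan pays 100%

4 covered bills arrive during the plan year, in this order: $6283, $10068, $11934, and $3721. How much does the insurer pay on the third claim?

$11398.80

Claim 1 — $6283: $1874 to deductible, leaving $4409; 40% of $4409 = $1763.60. Cost to member: $3637.60. OOP to date $3637.60. Insurer: $6283 − $3637.60 = $2645.40.
Claim 2 — $10068: deductible met; 40% of $10068 = $4027.20. Cost to member: $4027.20. OOP to date $7664.80. Insurer: $10068 − $4027.20 = $6040.80.
Claim 3 — $11934: deductible met; 40% of $11934 = $4773.60. OOP would hit $12438.40 > $8200, so the cap limits the member to $8200 − $7664.80 = $535.20. Plan pays $11934 − $535.20 = $11398.80.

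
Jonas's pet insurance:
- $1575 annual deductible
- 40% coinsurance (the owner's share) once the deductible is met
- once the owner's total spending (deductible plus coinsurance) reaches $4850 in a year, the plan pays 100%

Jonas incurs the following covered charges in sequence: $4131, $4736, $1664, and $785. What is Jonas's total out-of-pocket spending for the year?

#1 ($4131): $1575 to deductible, leaving $2556; 40% of $2556 = $1022.40. Owner pays $2597.40; OOP now $2597.40.
#2 ($4736): 40% coinsurance on $4736 = $1894.40. Owner owes $1894.40 (running OOP $4491.80).
#3 ($1664): deductible already satisfied, so owner's share is 40% × $1664 = $665.60. Adding that to $4491.80 gives $5157.40, past the $4850 cap; owner pays only $4850 − $4491.80 = $358.20.
#4 ($785): 40% coinsurance on $785 = $314. OOP would hit $5164 > $4850, so the cap limits the owner to $4850 − $4850 = $0.
Total paid by the owner: $2597.40 + $1894.40 + $358.20 + $0 = $4850.

$4850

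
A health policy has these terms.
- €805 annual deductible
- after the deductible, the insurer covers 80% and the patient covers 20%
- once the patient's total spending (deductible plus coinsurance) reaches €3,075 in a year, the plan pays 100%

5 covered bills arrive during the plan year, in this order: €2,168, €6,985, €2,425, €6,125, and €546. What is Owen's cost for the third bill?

Claim 1 — €2,168: deductible takes €805, €1,363 remains; 20% of €1,363 = €272.60. Patient owes €1,077.60 (running OOP €1,077.60).
Claim 2 — €6,985: 20% coinsurance on €6,985 = €1,397. Cost to patient: €1,397. OOP to date €2,474.60.
Claim 3 — €2,425: deductible met; 20% of €2,425 = €485. Patient owes €485 (running OOP €2,959.60).

€485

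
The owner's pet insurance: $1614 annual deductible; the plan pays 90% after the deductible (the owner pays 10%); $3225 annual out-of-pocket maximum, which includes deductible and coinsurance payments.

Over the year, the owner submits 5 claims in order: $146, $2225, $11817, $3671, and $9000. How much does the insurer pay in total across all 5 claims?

Claim 1 ($146): all of it applies to the deductible. Cost to owner: $146. OOP to date $146. Plan pays $146 − $146 = $0.
Claim 2 ($2225): $1468 finishes the deductible; $757 goes to coinsurance; 10% of $757 = $75.70. Owner pays $1543.70; OOP now $1689.70. Insurer: $2225 − $1543.70 = $681.30.
Claim 3 ($11817): 10% coinsurance on $11817 = $1181.70. Owner owes $1181.70 (running OOP $2871.40). Insurer: $11817 − $1181.70 = $10635.30.
Claim 4 ($3671): deductible met; 10% of $3671 = $367.10. OOP would hit $3238.50 > $3225, so the cap limits the owner to $3225 − $2871.40 = $353.60. Plan pays $3671 − $353.60 = $3317.40.
Claim 5 ($9000): deductible met; 10% of $9000 = $900. OOP would hit $4125 > $3225, so the cap limits the owner to $3225 − $3225 = $0. Plan pays $9000 − $0 = $9000.
Insurer total = bills − owner's total = $26859 − $3225 = $23634.

$23634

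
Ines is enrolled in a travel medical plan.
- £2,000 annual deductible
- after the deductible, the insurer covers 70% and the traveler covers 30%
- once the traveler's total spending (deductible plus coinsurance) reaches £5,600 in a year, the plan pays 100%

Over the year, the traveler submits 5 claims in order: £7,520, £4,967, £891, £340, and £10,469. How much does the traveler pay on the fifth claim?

£84.60

Claim 1 — £7,520: £2,000 finishes the deductible; £5,520 goes to coinsurance; 30% of £5,520 = £1,656. Cost to traveler: £3,656. OOP to date £3,656.
Claim 2 — £4,967: deductible met; 30% of £4,967 = £1,490.10. Traveler pays £1,490.10; OOP now £5,146.10.
Claim 3 — £891: deductible met; 30% of £891 = £267.30. Traveler owes £267.30 (running OOP £5,413.40).
Claim 4 — £340: deductible met; 30% of £340 = £102. Traveler owes £102 (running OOP £5,515.40).
Claim 5 — £10,469: deductible already satisfied, so traveler's share is 30% × £10,469 = £3,140.70. Adding that to £5,515.40 gives £8,656.10, past the £5,600 cap; traveler pays only £5,600 − £5,515.40 = £84.60.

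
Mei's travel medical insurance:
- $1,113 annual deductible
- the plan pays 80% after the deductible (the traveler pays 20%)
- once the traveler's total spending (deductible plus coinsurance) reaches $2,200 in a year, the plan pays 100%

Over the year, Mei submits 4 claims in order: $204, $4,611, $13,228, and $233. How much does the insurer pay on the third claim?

$12,881.40

Bill 1, $204: entire amount goes to the deductible. Traveler owes $204 (running OOP $204). Plan pays $204 − $204 = $0.
Bill 2, $4,611: deductible takes $909, $3,702 remains; traveler's 20% is $740.40. Cost to traveler: $1,649.40. OOP to date $1,853.40. Insurer: $4,611 − $1,649.40 = $2,961.60.
Bill 3, $13,228: 20% coinsurance on $13,228 = $2,645.60. OOP would hit $4,499 > $2,200, so the cap limits the traveler to $2,200 − $1,853.40 = $346.60. Insurer: $13,228 − $346.60 = $12,881.40.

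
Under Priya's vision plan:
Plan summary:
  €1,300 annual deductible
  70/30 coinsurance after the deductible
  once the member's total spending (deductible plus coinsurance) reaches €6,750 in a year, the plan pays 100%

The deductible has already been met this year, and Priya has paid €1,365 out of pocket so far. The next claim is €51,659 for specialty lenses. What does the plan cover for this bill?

The deductible is already satisfied, so the full bill goes to coinsurance.
Member's 30% share of €51,659 is €15,497.70.
Adding €15,497.70 to the €1,365 already spent would give €16,862.70, which exceeds the €6,750 cap; the member pays just €6,750 − €1,365 = €5,385.
The insurer covers the remainder: €51,659 − €5,385 = €46,274.

€46,274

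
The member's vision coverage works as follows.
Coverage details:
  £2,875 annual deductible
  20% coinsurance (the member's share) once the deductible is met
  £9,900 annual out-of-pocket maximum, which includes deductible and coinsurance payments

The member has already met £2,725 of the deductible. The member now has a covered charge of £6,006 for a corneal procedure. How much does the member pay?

£1,321.20

£2,725 of the £2,875 deductible is already met, leaving £150.
That leaves £6,006 − £150 = £5,856 for coinsurance.
Member's 20% share of £5,856 is £1,171.20.
Member responsibility before any cap: £150 + £1,171.20 = £1,321.20.
Total out-of-pocket so far would be £2,725 + £1,321.20 = £4,046.20, below the £9,900 cap — no reduction.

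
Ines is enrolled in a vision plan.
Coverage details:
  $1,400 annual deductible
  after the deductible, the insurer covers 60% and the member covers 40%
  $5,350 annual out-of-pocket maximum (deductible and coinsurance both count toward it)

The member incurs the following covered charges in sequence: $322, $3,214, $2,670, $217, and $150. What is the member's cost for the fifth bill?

$60

Bill 1, $322: fully absorbed by the deductible. Cost to member: $322. OOP to date $322.
Bill 2, $3,214: deductible takes $1,078, $2,136 remains; 40% of $2,136 = $854.40. Member owes $1,932.40 (running OOP $2,254.40).
Bill 3, $2,670: deductible met; 40% of $2,670 = $1,068. Member pays $1,068; OOP now $3,322.40.
Bill 4, $217: deductible met; 40% of $217 = $86.80. Member owes $86.80 (running OOP $3,409.20).
Bill 5, $150: deductible already satisfied, so member's share is 40% × $150 = $60. Member owes $60 (running OOP $3,469.20).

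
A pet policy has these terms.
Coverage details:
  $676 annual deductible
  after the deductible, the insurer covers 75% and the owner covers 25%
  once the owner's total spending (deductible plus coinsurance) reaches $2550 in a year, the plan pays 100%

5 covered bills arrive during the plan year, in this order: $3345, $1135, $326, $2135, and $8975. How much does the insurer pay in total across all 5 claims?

$13366

Claim 1 ($3345): $676 to deductible, leaving $2669; 25% of $2669 = $667.25. Owner owes $1343.25 (running OOP $1343.25). Insurer: $3345 − $1343.25 = $2001.75.
Claim 2 ($1135): 25% coinsurance on $1135 = $283.75. Owner pays $283.75; OOP now $1627. Insurer: $1135 − $283.75 = $851.25.
Claim 3 ($326): deductible already satisfied, so owner's share is 25% × $326 = $81.50. Cost to owner: $81.50. OOP to date $1708.50. Insurer: $326 − $81.50 = $244.50.
Claim 4 ($2135): 25% coinsurance on $2135 = $533.75. Owner owes $533.75 (running OOP $2242.25). Insurer: $2135 − $533.75 = $1601.25.
Claim 5 ($8975): 25% coinsurance on $8975 = $2243.75. That would push OOP to $4486, over the $2550 cap, so owner pays $2550 − $2242.25 = $307.75. Plan pays $8975 − $307.75 = $8667.25.
Insurer total: $2001.75 + $851.25 + $244.50 + $1601.25 + $8667.25 = $13366.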